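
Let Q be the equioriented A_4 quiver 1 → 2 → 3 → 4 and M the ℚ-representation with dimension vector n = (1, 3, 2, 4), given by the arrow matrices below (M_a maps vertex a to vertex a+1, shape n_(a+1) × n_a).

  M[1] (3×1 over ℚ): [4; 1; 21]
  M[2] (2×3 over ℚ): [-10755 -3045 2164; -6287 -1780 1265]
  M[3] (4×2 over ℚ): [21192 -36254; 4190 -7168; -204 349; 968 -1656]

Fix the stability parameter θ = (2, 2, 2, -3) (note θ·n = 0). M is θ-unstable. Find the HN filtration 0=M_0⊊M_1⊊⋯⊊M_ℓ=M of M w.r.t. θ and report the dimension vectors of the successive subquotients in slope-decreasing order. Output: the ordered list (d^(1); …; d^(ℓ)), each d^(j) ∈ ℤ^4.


Via rank(M_{q-1}∘⋯∘M_p): M ≅ I[1,4], I[2,2], I[2,4], I[4,4]^2.
μ_θ-semistable layers: μ^(1)=2; μ^(2)=3/4; μ^(3)=1/3; μ^(4)=-3

((0, 1, 0, 0); (1, 1, 1, 1); (0, 1, 1, 1); (0, 0, 0, 2))


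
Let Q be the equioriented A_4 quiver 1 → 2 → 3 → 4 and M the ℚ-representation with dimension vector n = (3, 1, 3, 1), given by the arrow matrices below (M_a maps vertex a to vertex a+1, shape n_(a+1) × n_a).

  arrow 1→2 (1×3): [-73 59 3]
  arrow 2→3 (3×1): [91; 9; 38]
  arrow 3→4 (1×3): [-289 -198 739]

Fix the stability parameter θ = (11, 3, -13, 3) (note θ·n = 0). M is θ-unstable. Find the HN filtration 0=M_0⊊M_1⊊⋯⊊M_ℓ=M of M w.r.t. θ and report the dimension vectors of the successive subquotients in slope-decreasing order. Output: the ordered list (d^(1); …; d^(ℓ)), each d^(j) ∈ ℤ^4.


Interval decomposition of M: I[1,1]^2, I[1,4], I[3,3]^2.
HN type (ℓ=4): μ^(1)=11; μ^(2)=3; μ^(3)=1/3; μ^(4)=-13

((2, 0, 0, 0); (0, 0, 0, 1); (1, 1, 1, 0); (0, 0, 2, 0))


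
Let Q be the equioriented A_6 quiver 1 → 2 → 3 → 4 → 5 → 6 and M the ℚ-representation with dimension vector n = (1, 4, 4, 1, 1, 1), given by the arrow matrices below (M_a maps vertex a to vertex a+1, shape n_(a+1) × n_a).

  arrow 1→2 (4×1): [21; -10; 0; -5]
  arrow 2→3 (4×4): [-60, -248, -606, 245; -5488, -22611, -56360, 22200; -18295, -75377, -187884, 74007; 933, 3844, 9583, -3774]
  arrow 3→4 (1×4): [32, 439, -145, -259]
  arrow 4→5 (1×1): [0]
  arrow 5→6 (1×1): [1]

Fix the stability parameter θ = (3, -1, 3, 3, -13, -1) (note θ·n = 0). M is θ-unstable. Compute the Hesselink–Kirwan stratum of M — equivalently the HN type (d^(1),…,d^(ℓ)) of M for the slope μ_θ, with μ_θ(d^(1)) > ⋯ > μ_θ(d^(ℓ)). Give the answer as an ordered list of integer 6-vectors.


Via rank(M_{q-1}∘⋯∘M_p): M ≅ I[1,4], I[2,3]^3, I[5,6].
μ_θ-semistable layers: μ^(1)=3; μ^(2)=1; μ^(3)=-1; μ^(4)=-13

((0, 0, 4, 1, 0, 0); (1, 1, 0, 0, 0, 0); (0, 3, 0, 0, 0, 1); (0, 0, 0, 0, 1, 0))


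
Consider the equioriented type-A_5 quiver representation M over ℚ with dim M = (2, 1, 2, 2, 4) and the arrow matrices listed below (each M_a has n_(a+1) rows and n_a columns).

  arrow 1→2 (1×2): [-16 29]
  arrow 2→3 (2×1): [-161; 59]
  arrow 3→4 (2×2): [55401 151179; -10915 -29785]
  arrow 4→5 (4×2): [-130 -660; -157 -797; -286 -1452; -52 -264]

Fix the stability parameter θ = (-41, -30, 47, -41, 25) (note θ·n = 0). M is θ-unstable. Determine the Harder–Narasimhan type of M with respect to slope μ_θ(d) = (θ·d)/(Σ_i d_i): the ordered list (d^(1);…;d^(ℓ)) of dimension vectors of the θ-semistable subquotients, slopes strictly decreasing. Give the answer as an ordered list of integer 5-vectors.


Interval decomposition of M: I[1,1], I[1,3], I[3,5], I[4,5], I[5,5]^2.
HN type (ℓ=5): μ^(1)=47; μ^(2)=25; μ^(3)=3; μ^(4)=-30; μ^(5)=-41

((0, 0, 1, 0, 0); (0, 0, 0, 0, 4); (0, 0, 1, 1, 0); (0, 1, 0, 0, 0); (2, 0, 0, 1, 0))


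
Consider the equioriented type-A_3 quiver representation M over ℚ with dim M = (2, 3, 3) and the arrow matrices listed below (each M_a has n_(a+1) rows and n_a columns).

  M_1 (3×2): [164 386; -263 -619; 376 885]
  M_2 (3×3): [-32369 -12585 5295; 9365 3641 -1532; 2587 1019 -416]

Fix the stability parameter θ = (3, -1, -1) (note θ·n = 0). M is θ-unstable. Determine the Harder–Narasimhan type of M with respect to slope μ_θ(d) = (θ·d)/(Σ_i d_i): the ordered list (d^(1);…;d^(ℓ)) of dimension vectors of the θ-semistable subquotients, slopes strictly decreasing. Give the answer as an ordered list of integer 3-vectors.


Via rank(M_{q-1}∘⋯∘M_p): M ≅ I[1,3]^2, I[2,3].
μ_θ-semistable layers: μ^(1)=1/3; μ^(2)=-1

((2, 2, 2); (0, 1, 1))


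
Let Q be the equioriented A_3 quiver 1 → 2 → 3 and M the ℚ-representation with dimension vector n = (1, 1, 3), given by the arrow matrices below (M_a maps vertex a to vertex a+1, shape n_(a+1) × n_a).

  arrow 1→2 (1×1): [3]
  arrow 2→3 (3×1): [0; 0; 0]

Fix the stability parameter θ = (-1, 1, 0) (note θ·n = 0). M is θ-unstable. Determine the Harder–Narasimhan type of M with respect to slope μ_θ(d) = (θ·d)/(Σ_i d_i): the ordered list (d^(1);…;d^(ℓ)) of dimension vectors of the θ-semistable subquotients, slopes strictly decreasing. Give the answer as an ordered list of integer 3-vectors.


Interval decomposition of M: I[1,2], I[3,3]^3.
HN type (ℓ=3): μ^(1)=1; μ^(2)=0; μ^(3)=-1

((0, 1, 0); (0, 0, 3); (1, 0, 0))


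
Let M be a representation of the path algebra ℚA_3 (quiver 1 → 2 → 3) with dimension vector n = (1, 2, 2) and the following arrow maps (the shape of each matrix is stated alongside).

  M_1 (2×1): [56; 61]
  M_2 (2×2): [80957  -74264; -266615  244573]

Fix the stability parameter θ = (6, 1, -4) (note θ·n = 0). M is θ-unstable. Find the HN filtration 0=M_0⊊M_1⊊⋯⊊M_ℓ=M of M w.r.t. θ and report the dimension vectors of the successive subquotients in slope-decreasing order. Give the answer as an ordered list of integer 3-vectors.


Via rank(M_{q-1}∘⋯∘M_p): M ≅ I[1,3], I[2,3].
μ_θ-semistable layers: μ^(1)=1; μ^(2)=-3/2

((1, 1, 1); (0, 1, 1))


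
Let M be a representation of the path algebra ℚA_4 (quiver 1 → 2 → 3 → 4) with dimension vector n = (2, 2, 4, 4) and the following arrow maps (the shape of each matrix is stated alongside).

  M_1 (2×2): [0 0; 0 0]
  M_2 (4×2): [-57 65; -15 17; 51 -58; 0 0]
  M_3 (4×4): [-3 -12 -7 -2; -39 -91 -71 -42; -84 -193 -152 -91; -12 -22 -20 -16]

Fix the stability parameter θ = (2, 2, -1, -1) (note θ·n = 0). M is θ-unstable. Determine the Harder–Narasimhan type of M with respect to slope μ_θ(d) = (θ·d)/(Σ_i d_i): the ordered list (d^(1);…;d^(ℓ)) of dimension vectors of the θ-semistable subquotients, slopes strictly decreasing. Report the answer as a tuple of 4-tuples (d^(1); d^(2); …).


Interval decomposition of M: I[1,1]^2, I[2,4]^2, I[3,3], I[3,4], I[4,4].
HN type (ℓ=3): μ^(1)=2; μ^(2)=0; μ^(3)=-1

((2, 0, 0, 0); (0, 2, 2, 2); (0, 0, 2, 2))


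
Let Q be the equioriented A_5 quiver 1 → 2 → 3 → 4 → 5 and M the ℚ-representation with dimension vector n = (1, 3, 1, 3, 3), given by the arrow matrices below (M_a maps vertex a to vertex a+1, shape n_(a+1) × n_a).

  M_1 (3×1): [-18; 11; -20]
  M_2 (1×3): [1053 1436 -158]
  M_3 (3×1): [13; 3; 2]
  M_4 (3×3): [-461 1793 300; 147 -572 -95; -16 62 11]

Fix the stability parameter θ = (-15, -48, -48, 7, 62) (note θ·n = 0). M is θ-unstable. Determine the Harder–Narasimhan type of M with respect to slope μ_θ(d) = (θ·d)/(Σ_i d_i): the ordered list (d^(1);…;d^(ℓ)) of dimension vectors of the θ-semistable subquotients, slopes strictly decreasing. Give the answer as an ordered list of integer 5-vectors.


Barcode: M ≅ I[1,5], I[2,2]^2, I[4,5]^2. HN layers by μ_θ (4 steps, strictly decreasing):
  μ^(1)=62; μ^(2)=7; μ^(3)=-37; μ^(4)=-48

((0, 0, 0, 0, 3); (0, 0, 0, 3, 0); (1, 1, 1, 0, 0); (0, 2, 0, 0, 0))


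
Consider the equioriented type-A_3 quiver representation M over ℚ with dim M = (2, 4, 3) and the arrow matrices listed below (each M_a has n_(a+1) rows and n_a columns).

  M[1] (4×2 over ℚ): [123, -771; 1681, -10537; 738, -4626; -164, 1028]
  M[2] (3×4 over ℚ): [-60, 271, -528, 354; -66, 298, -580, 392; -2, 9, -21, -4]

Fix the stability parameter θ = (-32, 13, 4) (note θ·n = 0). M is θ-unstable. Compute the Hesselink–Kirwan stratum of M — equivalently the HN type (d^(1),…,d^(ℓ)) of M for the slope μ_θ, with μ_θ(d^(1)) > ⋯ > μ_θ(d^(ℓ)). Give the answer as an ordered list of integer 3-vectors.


Barcode: M ≅ I[1,1], I[1,3], I[2,2], I[2,3]^2. HN layers by μ_θ (3 steps, strictly decreasing):
  μ^(1)=13; μ^(2)=17/2; μ^(3)=-32

((0, 1, 0); (0, 3, 3); (2, 0, 0))


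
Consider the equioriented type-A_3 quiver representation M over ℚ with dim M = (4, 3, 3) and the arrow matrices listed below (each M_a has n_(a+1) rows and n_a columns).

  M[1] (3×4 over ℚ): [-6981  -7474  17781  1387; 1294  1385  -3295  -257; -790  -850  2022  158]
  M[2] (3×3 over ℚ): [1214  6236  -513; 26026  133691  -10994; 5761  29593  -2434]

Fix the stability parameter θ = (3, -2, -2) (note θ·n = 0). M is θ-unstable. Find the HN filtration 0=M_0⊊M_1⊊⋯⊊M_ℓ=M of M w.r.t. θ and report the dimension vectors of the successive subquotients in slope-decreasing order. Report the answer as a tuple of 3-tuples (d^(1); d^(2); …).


Barcode: M ≅ I[1,1], I[1,3]^3. HN layers by μ_θ (2 steps, strictly decreasing):
  μ^(1)=3; μ^(2)=-1/3

((1, 0, 0); (3, 3, 3))


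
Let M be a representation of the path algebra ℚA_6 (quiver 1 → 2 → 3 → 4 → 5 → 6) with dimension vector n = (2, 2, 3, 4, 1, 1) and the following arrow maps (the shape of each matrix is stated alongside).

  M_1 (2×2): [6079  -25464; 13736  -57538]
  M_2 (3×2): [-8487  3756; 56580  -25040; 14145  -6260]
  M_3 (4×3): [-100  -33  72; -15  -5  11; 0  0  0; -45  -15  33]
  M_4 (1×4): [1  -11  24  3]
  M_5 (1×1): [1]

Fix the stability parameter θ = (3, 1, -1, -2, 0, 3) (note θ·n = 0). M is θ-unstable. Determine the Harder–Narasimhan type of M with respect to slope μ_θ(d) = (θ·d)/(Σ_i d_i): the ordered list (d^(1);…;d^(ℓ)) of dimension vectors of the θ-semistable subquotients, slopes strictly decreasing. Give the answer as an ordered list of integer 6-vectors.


Interval decomposition of M: I[1,2], I[1,3], I[3,4], I[3,6], I[4,4]^2.
HN type (ℓ=6): μ^(1)=3; μ^(2)=2; μ^(3)=1; μ^(4)=0; μ^(5)=-3/2; μ^(6)=-2

((0, 0, 0, 0, 0, 1); (1, 1, 0, 0, 0, 0); (1, 1, 1, 0, 0, 0); (0, 0, 0, 0, 1, 0); (0, 0, 2, 2, 0, 0); (0, 0, 0, 2, 0, 0))


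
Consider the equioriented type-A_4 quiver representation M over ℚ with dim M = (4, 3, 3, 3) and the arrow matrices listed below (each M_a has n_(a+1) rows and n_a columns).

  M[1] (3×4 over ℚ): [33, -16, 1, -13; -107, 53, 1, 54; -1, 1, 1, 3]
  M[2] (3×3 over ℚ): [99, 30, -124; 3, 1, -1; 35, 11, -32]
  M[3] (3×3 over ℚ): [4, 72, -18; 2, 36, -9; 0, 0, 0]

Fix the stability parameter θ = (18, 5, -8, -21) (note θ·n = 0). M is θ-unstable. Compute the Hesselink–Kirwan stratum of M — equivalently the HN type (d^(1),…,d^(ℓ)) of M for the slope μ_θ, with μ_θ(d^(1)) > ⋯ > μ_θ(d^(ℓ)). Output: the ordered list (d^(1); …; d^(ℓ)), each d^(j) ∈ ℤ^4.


Via rank(M_{q-1}∘⋯∘M_p): M ≅ I[1,1], I[1,3]^2, I[1,4], I[4,4]^2.
μ_θ-semistable layers: μ^(1)=18; μ^(2)=5; μ^(3)=-3/2; μ^(4)=-21

((1, 0, 0, 0); (2, 2, 2, 0); (1, 1, 1, 1); (0, 0, 0, 2))


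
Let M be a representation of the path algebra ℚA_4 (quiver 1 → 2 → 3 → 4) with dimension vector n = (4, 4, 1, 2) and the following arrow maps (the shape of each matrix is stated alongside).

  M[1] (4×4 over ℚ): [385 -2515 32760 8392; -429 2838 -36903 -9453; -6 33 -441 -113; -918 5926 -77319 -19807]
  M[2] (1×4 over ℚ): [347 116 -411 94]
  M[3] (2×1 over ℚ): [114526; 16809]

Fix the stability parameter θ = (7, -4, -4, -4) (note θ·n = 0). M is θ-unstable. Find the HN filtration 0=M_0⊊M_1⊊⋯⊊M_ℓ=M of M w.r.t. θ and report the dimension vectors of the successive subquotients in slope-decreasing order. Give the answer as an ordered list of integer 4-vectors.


Via rank(M_{q-1}∘⋯∘M_p): M ≅ I[1,2]^3, I[1,4], I[4,4].
μ_θ-semistable layers: μ^(1)=3/2; μ^(2)=-5/4; μ^(3)=-4

((3, 3, 0, 0); (1, 1, 1, 1); (0, 0, 0, 1))


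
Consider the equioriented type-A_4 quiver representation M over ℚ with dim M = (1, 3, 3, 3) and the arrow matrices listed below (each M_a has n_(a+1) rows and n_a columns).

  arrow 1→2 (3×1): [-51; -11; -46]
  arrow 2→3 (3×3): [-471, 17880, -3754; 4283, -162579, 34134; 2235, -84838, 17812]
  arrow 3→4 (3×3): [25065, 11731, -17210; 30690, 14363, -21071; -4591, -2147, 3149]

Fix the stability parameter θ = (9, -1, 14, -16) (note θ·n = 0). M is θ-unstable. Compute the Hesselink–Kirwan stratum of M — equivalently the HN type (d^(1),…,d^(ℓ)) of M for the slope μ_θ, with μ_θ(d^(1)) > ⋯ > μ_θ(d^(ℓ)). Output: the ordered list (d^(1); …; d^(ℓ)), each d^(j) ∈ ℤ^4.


Interval decomposition of M: I[1,4], I[2,4]^2.
HN type (ℓ=2): μ^(1)=3/2; μ^(2)=-1

((1, 1, 1, 1); (0, 2, 2, 2))


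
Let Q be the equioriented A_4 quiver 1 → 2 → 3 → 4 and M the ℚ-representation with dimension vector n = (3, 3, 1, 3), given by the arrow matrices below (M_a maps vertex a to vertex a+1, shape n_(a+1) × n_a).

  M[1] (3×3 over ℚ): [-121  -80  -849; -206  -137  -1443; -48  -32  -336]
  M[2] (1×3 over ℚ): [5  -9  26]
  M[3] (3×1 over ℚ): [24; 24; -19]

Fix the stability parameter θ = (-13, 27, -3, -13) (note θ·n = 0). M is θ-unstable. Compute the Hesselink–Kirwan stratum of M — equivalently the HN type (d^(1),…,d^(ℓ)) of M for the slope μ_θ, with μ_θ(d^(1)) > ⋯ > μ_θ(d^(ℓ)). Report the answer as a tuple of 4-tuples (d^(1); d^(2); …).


Interval decomposition of M: I[1,1], I[1,2], I[1,4], I[2,2], I[4,4]^2.
HN type (ℓ=3): μ^(1)=27; μ^(2)=11/3; μ^(3)=-13

((0, 2, 0, 0); (0, 1, 1, 1); (3, 0, 0, 2))


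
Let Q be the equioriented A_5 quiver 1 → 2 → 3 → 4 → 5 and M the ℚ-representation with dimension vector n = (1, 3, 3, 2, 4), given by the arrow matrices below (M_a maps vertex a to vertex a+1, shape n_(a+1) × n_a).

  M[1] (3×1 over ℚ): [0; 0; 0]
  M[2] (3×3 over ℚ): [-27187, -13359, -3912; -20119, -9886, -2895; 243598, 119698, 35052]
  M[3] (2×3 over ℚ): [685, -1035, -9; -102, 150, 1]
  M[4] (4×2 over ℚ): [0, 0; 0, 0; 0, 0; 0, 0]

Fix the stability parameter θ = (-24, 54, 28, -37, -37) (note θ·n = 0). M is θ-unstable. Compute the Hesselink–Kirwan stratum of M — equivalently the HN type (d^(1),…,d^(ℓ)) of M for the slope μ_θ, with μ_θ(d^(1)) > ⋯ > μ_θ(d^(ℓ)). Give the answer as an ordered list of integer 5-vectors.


Interval decomposition of M: I[1,1], I[2,2], I[2,4]^2, I[3,3], I[5,5]^4.
HN type (ℓ=5): μ^(1)=54; μ^(2)=28; μ^(3)=15; μ^(4)=-24; μ^(5)=-37

((0, 1, 0, 0, 0); (0, 0, 1, 0, 0); (0, 2, 2, 2, 0); (1, 0, 0, 0, 0); (0, 0, 0, 0, 4))


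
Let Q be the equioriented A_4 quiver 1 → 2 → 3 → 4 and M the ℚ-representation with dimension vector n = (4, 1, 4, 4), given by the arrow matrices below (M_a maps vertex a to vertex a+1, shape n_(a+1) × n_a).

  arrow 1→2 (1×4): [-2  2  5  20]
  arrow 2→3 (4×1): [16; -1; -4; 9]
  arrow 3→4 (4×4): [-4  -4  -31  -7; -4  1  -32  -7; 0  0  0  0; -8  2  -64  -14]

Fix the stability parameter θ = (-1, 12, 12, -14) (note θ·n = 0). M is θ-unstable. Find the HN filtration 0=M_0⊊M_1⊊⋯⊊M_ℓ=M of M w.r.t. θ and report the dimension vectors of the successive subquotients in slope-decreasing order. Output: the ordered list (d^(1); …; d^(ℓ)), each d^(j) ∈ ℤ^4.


Barcode: M ≅ I[1,1]^3, I[1,4], I[3,3]^2, I[3,4], I[4,4]^2. HN layers by μ_θ (4 steps, strictly decreasing):
  μ^(1)=12; μ^(2)=10/3; μ^(3)=-1; μ^(4)=-14

((0, 0, 2, 0); (0, 1, 1, 1); (4, 0, 1, 1); (0, 0, 0, 2))


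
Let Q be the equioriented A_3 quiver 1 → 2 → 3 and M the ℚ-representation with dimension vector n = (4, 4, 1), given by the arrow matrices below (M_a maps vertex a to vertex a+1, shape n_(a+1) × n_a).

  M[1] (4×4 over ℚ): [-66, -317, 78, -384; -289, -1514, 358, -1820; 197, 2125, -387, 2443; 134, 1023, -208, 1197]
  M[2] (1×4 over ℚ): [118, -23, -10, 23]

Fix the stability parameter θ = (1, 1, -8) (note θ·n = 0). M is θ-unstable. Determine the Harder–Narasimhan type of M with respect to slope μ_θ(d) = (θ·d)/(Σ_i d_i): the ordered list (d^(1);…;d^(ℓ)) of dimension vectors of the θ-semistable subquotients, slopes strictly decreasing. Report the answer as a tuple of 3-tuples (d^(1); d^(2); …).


Interval decomposition of M: I[1,2]^3, I[1,3].
HN type (ℓ=2): μ^(1)=1; μ^(2)=-2

((3, 3, 0); (1, 1, 1))


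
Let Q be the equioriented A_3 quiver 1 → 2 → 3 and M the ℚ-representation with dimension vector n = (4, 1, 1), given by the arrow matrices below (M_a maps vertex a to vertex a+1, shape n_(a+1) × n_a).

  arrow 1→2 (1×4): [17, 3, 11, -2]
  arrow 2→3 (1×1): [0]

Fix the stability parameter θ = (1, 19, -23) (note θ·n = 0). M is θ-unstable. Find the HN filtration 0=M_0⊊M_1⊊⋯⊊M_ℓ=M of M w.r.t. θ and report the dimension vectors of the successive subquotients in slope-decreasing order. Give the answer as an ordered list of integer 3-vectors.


Via rank(M_{q-1}∘⋯∘M_p): M ≅ I[1,1]^3, I[1,2], I[3,3].
μ_θ-semistable layers: μ^(1)=19; μ^(2)=1; μ^(3)=-23

((0, 1, 0); (4, 0, 0); (0, 0, 1))


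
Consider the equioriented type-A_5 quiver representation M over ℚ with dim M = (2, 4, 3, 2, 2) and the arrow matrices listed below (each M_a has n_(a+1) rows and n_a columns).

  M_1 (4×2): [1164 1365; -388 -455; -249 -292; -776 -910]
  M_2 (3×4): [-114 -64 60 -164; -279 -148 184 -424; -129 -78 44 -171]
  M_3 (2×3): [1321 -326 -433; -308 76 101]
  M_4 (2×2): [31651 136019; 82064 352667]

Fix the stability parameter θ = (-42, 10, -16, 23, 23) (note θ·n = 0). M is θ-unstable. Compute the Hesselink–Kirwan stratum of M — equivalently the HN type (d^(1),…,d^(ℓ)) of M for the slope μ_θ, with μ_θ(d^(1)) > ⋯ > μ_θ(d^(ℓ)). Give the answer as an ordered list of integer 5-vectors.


Via rank(M_{q-1}∘⋯∘M_p): M ≅ I[1,5]^2, I[2,2], I[2,3].
μ_θ-semistable layers: μ^(1)=23; μ^(2)=10; μ^(3)=-3; μ^(4)=-42

((0, 0, 0, 2, 2); (0, 1, 0, 0, 0); (0, 3, 3, 0, 0); (2, 0, 0, 0, 0))


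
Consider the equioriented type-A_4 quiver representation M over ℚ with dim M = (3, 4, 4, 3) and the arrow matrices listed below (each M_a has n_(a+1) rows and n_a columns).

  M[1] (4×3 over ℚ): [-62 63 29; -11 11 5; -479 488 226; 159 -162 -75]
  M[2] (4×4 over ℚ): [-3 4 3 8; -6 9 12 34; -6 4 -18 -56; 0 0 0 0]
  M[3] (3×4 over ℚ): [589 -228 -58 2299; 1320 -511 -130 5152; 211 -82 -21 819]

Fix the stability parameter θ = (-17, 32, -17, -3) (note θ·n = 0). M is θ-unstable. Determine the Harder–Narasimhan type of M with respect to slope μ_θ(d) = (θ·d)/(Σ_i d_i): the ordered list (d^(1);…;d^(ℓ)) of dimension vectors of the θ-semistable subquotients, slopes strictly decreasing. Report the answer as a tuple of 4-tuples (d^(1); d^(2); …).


Via rank(M_{q-1}∘⋯∘M_p): M ≅ I[1,2]^2, I[1,4], I[2,4], I[3,3], I[3,4].
μ_θ-semistable layers: μ^(1)=32; μ^(2)=4; μ^(3)=-3; μ^(4)=-17

((0, 2, 0, 0); (0, 2, 2, 2); (0, 0, 0, 1); (3, 0, 2, 0))


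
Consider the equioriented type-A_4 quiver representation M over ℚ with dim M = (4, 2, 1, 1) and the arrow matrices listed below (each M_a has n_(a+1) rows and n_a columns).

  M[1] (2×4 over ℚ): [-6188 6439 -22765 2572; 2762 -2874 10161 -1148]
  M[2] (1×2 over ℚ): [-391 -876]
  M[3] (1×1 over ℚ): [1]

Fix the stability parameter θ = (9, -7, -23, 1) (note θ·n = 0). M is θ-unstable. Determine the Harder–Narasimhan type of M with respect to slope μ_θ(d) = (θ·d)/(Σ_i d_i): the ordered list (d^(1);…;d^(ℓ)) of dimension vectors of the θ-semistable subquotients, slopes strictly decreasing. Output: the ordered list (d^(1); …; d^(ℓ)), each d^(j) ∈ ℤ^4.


Barcode: M ≅ I[1,1]^2, I[1,2], I[1,4]. HN layers by μ_θ (3 steps, strictly decreasing):
  μ^(1)=9; μ^(2)=1; μ^(3)=-7

((2, 0, 0, 0); (1, 1, 0, 1); (1, 1, 1, 0))


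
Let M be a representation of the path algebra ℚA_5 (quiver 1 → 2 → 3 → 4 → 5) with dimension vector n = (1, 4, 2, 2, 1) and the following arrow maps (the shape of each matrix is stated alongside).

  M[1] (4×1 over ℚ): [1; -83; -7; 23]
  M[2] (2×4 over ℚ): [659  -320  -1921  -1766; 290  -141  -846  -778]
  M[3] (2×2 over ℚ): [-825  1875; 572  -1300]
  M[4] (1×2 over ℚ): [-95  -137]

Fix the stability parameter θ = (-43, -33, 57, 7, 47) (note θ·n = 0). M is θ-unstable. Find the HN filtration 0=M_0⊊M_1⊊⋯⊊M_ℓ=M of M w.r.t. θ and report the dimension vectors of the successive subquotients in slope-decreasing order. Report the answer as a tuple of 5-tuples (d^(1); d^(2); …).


Interval decomposition of M: I[1,5], I[2,2]^2, I[2,3], I[4,4].
HN type (ℓ=6): μ^(1)=57; μ^(2)=47; μ^(3)=32; μ^(4)=7; μ^(5)=-33; μ^(6)=-43

((0, 0, 1, 0, 0); (0, 0, 0, 0, 1); (0, 0, 1, 1, 0); (0, 0, 0, 1, 0); (0, 4, 0, 0, 0); (1, 0, 0, 0, 0))


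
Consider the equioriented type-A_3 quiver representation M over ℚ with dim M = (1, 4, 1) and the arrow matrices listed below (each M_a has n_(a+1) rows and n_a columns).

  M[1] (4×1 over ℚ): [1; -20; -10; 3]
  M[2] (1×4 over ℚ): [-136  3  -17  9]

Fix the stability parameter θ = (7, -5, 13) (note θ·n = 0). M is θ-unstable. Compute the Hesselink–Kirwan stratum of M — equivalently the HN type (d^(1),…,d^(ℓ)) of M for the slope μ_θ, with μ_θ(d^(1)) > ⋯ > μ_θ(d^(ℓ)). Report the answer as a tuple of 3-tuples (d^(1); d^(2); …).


Via rank(M_{q-1}∘⋯∘M_p): M ≅ I[1,3], I[2,2]^3.
μ_θ-semistable layers: μ^(1)=13; μ^(2)=1; μ^(3)=-5

((0, 0, 1); (1, 1, 0); (0, 3, 0))


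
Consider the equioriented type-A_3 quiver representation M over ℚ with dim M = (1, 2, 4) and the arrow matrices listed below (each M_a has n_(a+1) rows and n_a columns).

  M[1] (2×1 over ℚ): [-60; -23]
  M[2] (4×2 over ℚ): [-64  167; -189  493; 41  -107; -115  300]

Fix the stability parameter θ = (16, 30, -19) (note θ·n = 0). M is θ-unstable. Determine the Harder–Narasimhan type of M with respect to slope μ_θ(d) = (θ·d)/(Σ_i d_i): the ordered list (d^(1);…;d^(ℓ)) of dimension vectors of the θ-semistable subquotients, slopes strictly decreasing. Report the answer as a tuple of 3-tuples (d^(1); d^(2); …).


Interval decomposition of M: I[1,3], I[2,3], I[3,3]^2.
HN type (ℓ=3): μ^(1)=9; μ^(2)=11/2; μ^(3)=-19

((1, 1, 1); (0, 1, 1); (0, 0, 2))


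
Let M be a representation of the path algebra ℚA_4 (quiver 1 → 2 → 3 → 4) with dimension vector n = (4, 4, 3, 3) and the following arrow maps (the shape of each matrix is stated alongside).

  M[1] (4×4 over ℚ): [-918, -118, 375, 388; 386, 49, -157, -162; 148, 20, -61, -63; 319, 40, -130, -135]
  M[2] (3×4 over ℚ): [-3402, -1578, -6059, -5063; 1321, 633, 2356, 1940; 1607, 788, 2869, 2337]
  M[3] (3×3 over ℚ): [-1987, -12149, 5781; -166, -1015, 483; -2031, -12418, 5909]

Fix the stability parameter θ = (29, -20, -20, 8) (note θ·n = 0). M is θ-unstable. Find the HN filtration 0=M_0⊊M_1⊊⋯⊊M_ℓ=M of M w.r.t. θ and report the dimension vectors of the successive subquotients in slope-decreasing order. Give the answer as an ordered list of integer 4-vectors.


Interval decomposition of M: I[1,2], I[1,4]^3.
HN type (ℓ=3): μ^(1)=8; μ^(2)=9/2; μ^(3)=-11/3

((0, 0, 0, 3); (1, 1, 0, 0); (3, 3, 3, 0))


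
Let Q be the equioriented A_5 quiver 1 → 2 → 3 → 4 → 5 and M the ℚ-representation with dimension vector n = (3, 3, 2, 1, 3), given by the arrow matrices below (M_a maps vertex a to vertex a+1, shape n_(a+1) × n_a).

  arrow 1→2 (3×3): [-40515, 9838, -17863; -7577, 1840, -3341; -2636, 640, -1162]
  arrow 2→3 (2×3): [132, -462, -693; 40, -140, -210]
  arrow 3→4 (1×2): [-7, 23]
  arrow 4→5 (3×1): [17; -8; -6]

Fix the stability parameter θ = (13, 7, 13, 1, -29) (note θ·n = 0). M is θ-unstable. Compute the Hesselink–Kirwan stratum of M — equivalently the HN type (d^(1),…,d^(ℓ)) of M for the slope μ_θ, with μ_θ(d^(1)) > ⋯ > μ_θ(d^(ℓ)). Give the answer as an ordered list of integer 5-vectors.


Via rank(M_{q-1}∘⋯∘M_p): M ≅ I[1,2]^2, I[1,5], I[3,3], I[5,5]^2.
μ_θ-semistable layers: μ^(1)=13; μ^(2)=10; μ^(3)=1; μ^(4)=-29

((0, 0, 1, 0, 0); (2, 2, 0, 0, 0); (1, 1, 1, 1, 1); (0, 0, 0, 0, 2))


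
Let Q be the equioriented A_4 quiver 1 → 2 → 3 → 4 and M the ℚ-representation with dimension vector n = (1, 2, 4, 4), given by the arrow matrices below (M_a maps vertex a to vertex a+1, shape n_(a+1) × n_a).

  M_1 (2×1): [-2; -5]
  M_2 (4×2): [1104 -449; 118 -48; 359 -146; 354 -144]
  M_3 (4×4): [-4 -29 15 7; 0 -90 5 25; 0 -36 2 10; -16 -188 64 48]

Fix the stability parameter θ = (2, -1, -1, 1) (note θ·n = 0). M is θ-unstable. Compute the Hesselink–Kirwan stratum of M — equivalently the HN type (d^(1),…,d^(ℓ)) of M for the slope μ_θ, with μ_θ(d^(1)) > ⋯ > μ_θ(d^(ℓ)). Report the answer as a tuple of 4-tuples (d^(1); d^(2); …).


Barcode: M ≅ I[1,3], I[2,4], I[3,3], I[3,4], I[4,4]^2. HN layers by μ_θ (3 steps, strictly decreasing):
  μ^(1)=1; μ^(2)=0; μ^(3)=-1

((0, 0, 0, 4); (1, 1, 1, 0); (0, 1, 3, 0))


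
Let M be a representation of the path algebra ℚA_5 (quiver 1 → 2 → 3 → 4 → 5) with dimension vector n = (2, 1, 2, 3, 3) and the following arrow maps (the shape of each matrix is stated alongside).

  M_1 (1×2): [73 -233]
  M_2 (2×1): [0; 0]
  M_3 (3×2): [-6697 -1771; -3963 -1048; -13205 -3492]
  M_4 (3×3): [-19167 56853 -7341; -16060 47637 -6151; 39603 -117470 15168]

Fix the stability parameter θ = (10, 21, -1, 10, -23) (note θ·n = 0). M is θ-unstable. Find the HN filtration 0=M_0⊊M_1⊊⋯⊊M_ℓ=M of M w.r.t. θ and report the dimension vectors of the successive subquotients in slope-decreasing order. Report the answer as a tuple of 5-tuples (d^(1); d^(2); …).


Interval decomposition of M: I[1,1], I[1,2], I[3,4], I[3,5], I[4,5], I[5,5].
HN type (ℓ=6): μ^(1)=21; μ^(2)=10; μ^(3)=-1; μ^(4)=-14/3; μ^(5)=-13/2; μ^(6)=-23

((0, 1, 0, 0, 0); (2, 0, 0, 1, 0); (0, 0, 1, 0, 0); (0, 0, 1, 1, 1); (0, 0, 0, 1, 1); (0, 0, 0, 0, 1))


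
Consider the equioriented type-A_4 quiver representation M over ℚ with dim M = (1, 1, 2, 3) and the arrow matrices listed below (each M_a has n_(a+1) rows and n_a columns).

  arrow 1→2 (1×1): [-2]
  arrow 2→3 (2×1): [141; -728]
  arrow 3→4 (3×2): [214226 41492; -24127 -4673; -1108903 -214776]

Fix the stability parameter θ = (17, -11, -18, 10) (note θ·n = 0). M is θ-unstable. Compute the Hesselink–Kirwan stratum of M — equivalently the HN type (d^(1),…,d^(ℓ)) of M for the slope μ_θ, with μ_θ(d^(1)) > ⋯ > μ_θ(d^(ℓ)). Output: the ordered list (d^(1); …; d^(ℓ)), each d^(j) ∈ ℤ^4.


Via rank(M_{q-1}∘⋯∘M_p): M ≅ I[1,4], I[3,4], I[4,4].
μ_θ-semistable layers: μ^(1)=10; μ^(2)=-4; μ^(3)=-18

((0, 0, 0, 3); (1, 1, 1, 0); (0, 0, 1, 0))


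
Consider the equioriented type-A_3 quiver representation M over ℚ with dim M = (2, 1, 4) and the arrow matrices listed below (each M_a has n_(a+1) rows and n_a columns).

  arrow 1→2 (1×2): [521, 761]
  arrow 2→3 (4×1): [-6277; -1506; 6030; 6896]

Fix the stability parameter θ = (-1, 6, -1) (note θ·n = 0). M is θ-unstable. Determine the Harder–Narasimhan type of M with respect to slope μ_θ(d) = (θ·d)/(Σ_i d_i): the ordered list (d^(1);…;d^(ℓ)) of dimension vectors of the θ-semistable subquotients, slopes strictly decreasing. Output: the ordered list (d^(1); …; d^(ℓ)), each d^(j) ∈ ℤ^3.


Interval decomposition of M: I[1,1], I[1,3], I[3,3]^3.
HN type (ℓ=2): μ^(1)=5/2; μ^(2)=-1

((0, 1, 1); (2, 0, 3))


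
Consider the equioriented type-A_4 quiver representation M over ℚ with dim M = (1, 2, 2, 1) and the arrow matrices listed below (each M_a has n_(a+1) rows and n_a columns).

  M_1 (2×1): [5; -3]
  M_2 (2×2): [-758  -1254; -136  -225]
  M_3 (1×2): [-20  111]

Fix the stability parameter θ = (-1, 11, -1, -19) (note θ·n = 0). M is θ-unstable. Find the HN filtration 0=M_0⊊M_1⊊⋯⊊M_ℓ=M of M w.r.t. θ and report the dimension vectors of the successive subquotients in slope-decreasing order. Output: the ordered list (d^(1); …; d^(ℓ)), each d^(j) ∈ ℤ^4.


Interval decomposition of M: I[1,4], I[2,3].
HN type (ℓ=2): μ^(1)=5; μ^(2)=-5/2

((0, 1, 1, 0); (1, 1, 1, 1))


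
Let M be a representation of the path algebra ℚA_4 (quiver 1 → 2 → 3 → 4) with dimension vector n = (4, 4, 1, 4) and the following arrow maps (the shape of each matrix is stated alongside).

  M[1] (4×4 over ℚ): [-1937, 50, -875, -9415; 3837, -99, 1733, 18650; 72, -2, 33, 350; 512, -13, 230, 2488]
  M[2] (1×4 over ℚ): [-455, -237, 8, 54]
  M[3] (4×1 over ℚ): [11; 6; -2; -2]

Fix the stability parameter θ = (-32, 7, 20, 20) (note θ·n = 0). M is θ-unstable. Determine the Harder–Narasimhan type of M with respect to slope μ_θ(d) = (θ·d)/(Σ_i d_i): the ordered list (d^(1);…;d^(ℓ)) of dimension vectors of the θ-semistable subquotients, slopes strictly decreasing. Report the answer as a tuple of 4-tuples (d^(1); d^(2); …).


Interval decomposition of M: I[1,2]^3, I[1,4], I[4,4]^3.
HN type (ℓ=3): μ^(1)=20; μ^(2)=7; μ^(3)=-32

((0, 0, 1, 4); (0, 4, 0, 0); (4, 0, 0, 0))


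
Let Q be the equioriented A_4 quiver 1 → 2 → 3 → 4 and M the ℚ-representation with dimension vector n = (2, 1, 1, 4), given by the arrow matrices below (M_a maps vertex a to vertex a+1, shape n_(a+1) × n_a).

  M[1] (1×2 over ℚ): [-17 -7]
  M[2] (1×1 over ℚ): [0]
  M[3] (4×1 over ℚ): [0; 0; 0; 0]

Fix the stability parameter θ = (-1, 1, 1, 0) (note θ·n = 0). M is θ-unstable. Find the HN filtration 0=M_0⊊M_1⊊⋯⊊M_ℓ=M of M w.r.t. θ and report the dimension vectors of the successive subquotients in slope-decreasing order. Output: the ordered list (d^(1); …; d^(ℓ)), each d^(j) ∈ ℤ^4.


Barcode: M ≅ I[1,1], I[1,2], I[3,3], I[4,4]^4. HN layers by μ_θ (3 steps, strictly decreasing):
  μ^(1)=1; μ^(2)=0; μ^(3)=-1

((0, 1, 1, 0); (0, 0, 0, 4); (2, 0, 0, 0))


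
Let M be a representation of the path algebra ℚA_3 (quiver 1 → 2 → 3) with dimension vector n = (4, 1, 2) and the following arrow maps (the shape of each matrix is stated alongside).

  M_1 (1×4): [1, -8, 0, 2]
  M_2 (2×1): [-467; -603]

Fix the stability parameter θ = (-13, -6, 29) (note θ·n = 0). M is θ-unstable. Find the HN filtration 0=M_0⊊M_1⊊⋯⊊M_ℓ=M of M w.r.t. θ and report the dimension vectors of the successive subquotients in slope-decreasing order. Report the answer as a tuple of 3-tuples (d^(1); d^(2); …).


Interval decomposition of M: I[1,1]^3, I[1,3], I[3,3].
HN type (ℓ=3): μ^(1)=29; μ^(2)=-6; μ^(3)=-13

((0, 0, 2); (0, 1, 0); (4, 0, 0))


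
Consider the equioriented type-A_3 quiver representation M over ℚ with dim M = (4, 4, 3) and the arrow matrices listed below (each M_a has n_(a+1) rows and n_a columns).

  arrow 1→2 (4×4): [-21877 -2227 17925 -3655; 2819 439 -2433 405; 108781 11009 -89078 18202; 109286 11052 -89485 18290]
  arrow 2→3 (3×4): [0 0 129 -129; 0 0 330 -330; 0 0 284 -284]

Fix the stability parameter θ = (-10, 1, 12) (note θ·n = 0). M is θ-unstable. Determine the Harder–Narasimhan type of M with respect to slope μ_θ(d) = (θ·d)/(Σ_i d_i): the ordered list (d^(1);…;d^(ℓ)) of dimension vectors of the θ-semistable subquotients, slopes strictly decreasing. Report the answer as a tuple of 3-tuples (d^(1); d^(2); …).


Interval decomposition of M: I[1,2]^3, I[1,3], I[3,3]^2.
HN type (ℓ=3): μ^(1)=12; μ^(2)=1; μ^(3)=-10

((0, 0, 3); (0, 4, 0); (4, 0, 0))


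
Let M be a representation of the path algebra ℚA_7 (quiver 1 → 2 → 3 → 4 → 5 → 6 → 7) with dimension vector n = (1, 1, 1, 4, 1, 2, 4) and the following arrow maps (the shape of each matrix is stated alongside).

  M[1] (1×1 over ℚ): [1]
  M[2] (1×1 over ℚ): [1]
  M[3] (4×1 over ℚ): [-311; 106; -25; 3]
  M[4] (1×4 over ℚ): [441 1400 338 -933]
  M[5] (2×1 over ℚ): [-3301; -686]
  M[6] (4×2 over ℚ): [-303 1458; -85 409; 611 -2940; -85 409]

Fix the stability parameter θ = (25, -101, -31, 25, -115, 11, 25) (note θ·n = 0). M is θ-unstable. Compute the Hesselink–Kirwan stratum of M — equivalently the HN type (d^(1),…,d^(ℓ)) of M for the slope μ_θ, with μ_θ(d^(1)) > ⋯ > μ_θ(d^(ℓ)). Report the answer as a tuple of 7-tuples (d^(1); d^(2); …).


Via rank(M_{q-1}∘⋯∘M_p): M ≅ I[1,4], I[4,4]^2, I[4,7], I[6,7], I[7,7]^2.
μ_θ-semistable layers: μ^(1)=25; μ^(2)=11; μ^(3)=-31; μ^(4)=-38; μ^(5)=-45

((0, 0, 0, 3, 0, 0, 4); (0, 0, 0, 0, 0, 2, 0); (0, 0, 1, 0, 0, 0, 0); (1, 1, 0, 0, 0, 0, 0); (0, 0, 0, 1, 1, 0, 0))


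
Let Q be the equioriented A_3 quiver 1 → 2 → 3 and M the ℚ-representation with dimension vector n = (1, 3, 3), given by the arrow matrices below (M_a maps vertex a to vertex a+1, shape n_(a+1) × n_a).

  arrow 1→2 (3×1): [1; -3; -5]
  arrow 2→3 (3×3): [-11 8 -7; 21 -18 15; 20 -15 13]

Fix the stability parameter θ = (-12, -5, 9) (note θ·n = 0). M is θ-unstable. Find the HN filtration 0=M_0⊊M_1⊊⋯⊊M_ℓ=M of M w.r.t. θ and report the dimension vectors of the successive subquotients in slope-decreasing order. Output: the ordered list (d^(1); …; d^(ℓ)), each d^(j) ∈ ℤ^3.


Via rank(M_{q-1}∘⋯∘M_p): M ≅ I[1,2], I[2,3]^2, I[3,3].
μ_θ-semistable layers: μ^(1)=9; μ^(2)=-5; μ^(3)=-12

((0, 0, 3); (0, 3, 0); (1, 0, 0))


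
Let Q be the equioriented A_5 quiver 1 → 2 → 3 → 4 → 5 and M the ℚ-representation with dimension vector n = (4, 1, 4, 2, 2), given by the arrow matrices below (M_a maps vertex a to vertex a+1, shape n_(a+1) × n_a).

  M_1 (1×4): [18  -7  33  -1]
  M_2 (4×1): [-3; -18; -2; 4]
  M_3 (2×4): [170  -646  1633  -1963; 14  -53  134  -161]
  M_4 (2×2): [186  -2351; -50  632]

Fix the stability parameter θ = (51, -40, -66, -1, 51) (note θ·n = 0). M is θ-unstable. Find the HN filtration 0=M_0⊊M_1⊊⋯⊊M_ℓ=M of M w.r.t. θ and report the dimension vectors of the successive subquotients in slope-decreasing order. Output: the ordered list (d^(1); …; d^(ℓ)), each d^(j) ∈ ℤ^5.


Barcode: M ≅ I[1,1]^3, I[1,3], I[3,3], I[3,5]^2. HN layers by μ_θ (4 steps, strictly decreasing):
  μ^(1)=51; μ^(2)=-1; μ^(3)=-55/3; μ^(4)=-66

((3, 0, 0, 0, 2); (0, 0, 0, 2, 0); (1, 1, 1, 0, 0); (0, 0, 3, 0, 0))


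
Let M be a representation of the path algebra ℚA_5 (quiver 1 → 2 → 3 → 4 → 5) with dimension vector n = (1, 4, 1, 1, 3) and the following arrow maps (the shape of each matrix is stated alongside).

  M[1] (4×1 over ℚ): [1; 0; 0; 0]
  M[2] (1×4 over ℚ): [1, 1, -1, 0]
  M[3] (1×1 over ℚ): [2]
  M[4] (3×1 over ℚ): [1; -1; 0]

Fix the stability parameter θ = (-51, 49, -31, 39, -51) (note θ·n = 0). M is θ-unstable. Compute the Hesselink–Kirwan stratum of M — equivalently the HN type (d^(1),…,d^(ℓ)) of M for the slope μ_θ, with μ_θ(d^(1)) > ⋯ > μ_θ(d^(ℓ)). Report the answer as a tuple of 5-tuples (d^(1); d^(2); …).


Barcode: M ≅ I[1,5], I[2,2]^3, I[5,5]^2. HN layers by μ_θ (3 steps, strictly decreasing):
  μ^(1)=49; μ^(2)=3/2; μ^(3)=-51

((0, 3, 0, 0, 0); (0, 1, 1, 1, 1); (1, 0, 0, 0, 2))


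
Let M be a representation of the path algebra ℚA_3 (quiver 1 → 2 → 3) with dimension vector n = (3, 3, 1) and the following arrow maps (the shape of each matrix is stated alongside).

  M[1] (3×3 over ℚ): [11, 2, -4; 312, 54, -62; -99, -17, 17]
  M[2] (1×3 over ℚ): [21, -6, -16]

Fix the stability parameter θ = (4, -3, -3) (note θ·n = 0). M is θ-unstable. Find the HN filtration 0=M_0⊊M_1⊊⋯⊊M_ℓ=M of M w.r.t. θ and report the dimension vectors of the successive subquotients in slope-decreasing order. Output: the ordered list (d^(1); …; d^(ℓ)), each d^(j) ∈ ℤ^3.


Interval decomposition of M: I[1,2]^2, I[1,3].
HN type (ℓ=2): μ^(1)=1/2; μ^(2)=-2/3

((2, 2, 0); (1, 1, 1))


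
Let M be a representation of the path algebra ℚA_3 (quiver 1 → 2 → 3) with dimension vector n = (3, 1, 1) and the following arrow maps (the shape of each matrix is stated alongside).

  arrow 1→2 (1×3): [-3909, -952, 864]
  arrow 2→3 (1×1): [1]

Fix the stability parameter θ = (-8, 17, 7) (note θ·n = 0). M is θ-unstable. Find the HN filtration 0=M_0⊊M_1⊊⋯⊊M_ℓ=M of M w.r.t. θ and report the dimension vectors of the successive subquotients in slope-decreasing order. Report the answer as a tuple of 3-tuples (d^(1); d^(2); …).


Interval decomposition of M: I[1,1]^2, I[1,3].
HN type (ℓ=2): μ^(1)=12; μ^(2)=-8

((0, 1, 1); (3, 0, 0))


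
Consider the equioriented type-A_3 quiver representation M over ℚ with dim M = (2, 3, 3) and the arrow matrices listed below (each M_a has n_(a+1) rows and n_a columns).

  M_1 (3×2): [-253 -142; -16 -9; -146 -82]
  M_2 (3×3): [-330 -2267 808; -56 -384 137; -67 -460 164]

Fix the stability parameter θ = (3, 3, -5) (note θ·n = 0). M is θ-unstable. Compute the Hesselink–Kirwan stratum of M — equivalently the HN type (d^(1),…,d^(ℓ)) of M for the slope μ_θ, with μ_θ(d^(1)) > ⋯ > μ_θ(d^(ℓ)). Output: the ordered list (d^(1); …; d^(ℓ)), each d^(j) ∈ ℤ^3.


Interval decomposition of M: I[1,3]^2, I[2,3].
HN type (ℓ=2): μ^(1)=1/3; μ^(2)=-1

((2, 2, 2); (0, 1, 1))


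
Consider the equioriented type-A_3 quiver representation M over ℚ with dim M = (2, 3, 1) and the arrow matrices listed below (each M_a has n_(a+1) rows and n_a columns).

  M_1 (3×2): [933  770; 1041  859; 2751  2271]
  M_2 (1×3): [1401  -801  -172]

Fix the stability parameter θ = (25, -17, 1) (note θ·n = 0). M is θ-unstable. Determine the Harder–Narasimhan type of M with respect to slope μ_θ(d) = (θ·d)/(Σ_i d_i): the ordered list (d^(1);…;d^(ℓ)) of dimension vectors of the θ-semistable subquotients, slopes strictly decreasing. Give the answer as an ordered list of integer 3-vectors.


Via rank(M_{q-1}∘⋯∘M_p): M ≅ I[1,2], I[1,3], I[2,2].
μ_θ-semistable layers: μ^(1)=4; μ^(2)=3; μ^(3)=-17

((1, 1, 0); (1, 1, 1); (0, 1, 0))


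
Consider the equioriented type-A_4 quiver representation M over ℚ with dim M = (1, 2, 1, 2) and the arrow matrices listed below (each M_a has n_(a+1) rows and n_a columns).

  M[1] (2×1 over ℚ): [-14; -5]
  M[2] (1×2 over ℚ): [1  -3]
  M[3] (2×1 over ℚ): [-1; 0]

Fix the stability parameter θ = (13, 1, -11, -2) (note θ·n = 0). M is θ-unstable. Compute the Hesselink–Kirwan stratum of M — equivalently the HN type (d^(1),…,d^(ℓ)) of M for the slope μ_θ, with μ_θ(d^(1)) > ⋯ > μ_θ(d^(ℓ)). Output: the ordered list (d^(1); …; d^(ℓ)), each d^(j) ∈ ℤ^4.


Interval decomposition of M: I[1,4], I[2,2], I[4,4].
HN type (ℓ=3): μ^(1)=1; μ^(2)=1/4; μ^(3)=-2

((0, 1, 0, 0); (1, 1, 1, 1); (0, 0, 0, 1))


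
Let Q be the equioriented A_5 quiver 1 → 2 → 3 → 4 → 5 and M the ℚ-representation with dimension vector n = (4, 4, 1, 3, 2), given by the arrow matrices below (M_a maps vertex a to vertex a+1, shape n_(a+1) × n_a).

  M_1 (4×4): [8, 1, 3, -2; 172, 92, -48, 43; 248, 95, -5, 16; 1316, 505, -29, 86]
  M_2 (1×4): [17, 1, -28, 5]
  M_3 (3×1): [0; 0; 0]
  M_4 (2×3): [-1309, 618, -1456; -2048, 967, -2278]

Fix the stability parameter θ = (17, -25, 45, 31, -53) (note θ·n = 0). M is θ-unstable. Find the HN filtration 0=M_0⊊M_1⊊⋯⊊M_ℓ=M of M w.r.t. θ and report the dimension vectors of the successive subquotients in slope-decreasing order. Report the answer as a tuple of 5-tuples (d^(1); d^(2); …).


Barcode: M ≅ I[1,2]^3, I[1,3], I[4,4], I[4,5]^2. HN layers by μ_θ (4 steps, strictly decreasing):
  μ^(1)=45; μ^(2)=31; μ^(3)=-4; μ^(4)=-11

((0, 0, 1, 0, 0); (0, 0, 0, 1, 0); (4, 4, 0, 0, 0); (0, 0, 0, 2, 2))


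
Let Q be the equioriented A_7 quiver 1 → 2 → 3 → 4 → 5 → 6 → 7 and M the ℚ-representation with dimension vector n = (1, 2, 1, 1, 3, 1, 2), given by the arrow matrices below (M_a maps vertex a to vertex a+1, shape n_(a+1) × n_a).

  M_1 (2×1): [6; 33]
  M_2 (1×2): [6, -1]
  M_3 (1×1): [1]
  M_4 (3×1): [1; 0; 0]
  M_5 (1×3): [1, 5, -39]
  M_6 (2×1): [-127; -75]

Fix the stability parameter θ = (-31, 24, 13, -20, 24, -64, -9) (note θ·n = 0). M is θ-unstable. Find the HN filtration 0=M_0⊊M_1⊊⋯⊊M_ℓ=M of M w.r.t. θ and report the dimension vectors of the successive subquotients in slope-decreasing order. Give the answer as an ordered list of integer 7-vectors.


Interval decomposition of M: I[1,7], I[2,2], I[5,5]^2, I[7,7].
HN type (ℓ=4): μ^(1)=24; μ^(2)=-16/3; μ^(3)=-9; μ^(4)=-31

((0, 1, 0, 0, 2, 0, 0); (0, 1, 1, 1, 1, 1, 1); (0, 0, 0, 0, 0, 0, 1); (1, 0, 0, 0, 0, 0, 0))
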